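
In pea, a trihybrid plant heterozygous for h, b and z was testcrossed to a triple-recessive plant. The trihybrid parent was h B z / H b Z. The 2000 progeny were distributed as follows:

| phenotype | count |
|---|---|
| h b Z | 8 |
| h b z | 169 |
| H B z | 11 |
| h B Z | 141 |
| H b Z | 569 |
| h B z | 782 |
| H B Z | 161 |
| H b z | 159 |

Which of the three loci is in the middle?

The two rarest classes, H B z and h b Z, are the double crossovers. Comparing them with the parentals, only the h allele has switched, so h is the middle locus and the order is b – h – z.

h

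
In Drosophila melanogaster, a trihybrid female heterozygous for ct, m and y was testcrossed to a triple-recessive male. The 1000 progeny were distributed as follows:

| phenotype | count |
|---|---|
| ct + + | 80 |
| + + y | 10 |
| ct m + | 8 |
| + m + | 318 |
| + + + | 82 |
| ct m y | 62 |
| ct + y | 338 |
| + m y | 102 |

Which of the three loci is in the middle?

ct

The two most frequent reciprocal classes, ct + y and + m +, are the parental types, so the F1 was ct + y / + m +.
The two rarest classes, + + y and ct m +, are the double crossovers. Comparing them with the parentals, only the ct allele has switched, so ct is the middle locus and the order is m – ct – y.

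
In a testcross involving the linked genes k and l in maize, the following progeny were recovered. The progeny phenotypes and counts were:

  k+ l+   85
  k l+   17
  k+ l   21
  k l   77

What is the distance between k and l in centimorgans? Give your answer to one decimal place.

19.0 centimorgans

The two most frequent classes, k+ l+ (85) and k l (77), are the parental types, so the F1 was k+ l+ / k l.
The recombinant classes are k+ l and k l+: 21 + 17 = 38.
Recombination frequency = 38/200 = 0.1900 ≈ 19.0%, i.e. 19.0 centimorgans.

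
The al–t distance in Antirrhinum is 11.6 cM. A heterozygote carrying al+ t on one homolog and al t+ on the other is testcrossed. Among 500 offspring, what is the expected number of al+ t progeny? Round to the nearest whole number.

A map distance of 11.6 cM corresponds to a recombination frequency of 0.116.
The F1 is al+ t / al t+, so al+ t is a parental gamete class with expected frequency (1 − r)/2 = 0.884/2 = 0.4420.
Expected number = 0.4420 × 500 = 221.00 ≈ 221.

221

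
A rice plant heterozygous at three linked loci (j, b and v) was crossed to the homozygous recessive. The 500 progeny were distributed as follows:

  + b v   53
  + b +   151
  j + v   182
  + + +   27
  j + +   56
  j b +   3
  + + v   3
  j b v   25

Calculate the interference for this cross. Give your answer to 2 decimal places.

0.55

The two most frequent reciprocal classes, j + v and + b +, are the parental types, so the F1 was j + v / + b +.
The two rarest classes, + + v and j b +, are the double crossovers. Comparing them with the parentals, only the j allele has switched, so j is the middle locus and the order is b – j – v.
b–j: (52 + 6)/500 = 0.1160; j–v: (109 + 6)/500 = 0.2300.
Expected DCO frequency = 0.1160 × 0.2300 ≈ 0.02668; observed = 6/500 ≈ 0.01200.
Coefficient of coincidence = 0.01200/0.02668 ≈ 0.45; interference = 1 − 0.45 = 0.55.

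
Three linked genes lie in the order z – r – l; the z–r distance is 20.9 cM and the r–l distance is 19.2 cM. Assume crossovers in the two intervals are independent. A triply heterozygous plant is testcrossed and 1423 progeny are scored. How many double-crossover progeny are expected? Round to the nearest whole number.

57

Map distances give recombination frequencies of 0.209 and 0.192 for the two intervals.
With no interference, expected double-crossover frequency = 0.209 × 0.192 = 0.04013.
Expected number = 0.04013 × 1423 = 57.10 ≈ 57.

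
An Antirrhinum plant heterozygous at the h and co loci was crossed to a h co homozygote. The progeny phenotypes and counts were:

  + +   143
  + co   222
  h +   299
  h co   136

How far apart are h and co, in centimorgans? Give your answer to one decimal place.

The two most frequent classes, + co (222) and h + (299), are the parental types, so the F1 was + co / h +.
The recombinant classes are + + and h co: 143 + 136 = 279.
Recombination frequency = 279/800 = 0.3488 ≈ 34.9%, i.e. 34.9 centimorgans.

34.9 centimorgans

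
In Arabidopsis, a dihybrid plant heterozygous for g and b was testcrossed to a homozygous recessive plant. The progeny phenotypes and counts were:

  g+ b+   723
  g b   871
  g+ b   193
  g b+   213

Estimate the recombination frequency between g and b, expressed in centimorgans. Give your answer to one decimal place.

20.3 centimorgans

The two most frequent classes, g+ b+ (723) and g b (871), are the parental types, so the F1 was g+ b+ / g b.
The recombinant classes are g+ b and g b+: 193 + 213 = 406.
Recombination frequency = 406/2000 = 0.2030 ≈ 20.3%, i.e. 20.3 centimorgans.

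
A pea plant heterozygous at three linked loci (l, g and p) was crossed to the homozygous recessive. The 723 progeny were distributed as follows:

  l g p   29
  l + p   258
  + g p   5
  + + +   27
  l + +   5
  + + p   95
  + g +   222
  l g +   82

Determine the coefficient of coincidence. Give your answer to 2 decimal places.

The two most frequent reciprocal classes, l + p and + g +, are the parental types, so the F1 was l + p / + g +.
The two rarest classes, l + + and + g p, are the double crossovers. Comparing them with the parentals, only the p allele has switched, so p is the middle locus and the order is g – p – l.
g–p: (56 + 10)/723 = 0.0913; p–l: (177 + 10)/723 = 0.2586.
Expected DCO frequency = 0.0913 × 0.2586 ≈ 0.02361; observed = 10/723 ≈ 0.01383.
Coefficient of coincidence = 0.01383/0.02361 ≈ 0.59.

0.59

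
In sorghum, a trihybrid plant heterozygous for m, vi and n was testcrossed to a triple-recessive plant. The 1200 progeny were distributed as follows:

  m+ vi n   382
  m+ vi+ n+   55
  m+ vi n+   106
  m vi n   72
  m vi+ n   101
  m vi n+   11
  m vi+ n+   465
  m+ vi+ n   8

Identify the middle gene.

The two most frequent reciprocal classes, m vi+ n+ and m+ vi n, are the parental types, so the F1 was m vi+ n+ / m+ vi n.
The two rarest classes, m vi n+ and m+ vi+ n, are the double crossovers. Comparing them with the parentals, only the vi allele has switched, so vi is the middle locus and the order is n – vi – m.

vi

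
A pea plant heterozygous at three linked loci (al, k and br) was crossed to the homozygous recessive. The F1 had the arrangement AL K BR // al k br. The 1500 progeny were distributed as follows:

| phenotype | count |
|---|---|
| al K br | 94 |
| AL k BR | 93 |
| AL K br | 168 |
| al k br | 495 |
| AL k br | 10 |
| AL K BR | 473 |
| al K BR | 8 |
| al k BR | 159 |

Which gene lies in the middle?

The two rarest classes, al K BR and AL k br, are the double crossovers. Comparing them with the parentals, only the al allele has switched, so al is the middle locus and the order is br – al – k.

al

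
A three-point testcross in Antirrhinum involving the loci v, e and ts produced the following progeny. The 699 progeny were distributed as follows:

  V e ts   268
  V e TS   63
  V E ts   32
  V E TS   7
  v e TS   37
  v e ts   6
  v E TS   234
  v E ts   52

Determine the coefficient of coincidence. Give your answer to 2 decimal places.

The two most frequent reciprocal classes, v E TS and V e ts, are the parental types, so the F1 was v E TS / V e ts.
The two rarest classes, V E TS and v e ts, are the double crossovers. Comparing them with the parentals, only the v allele has switched, so v is the middle locus and the order is ts – v – e.
ts–v: (115 + 13)/699 = 0.1831; v–e: (69 + 13)/699 = 0.1173.
Expected DCO frequency = 0.1831 × 0.1173 ≈ 0.02148; observed = 13/699 ≈ 0.01860.
Coefficient of coincidence = 0.01860/0.02148 ≈ 0.87.

0.87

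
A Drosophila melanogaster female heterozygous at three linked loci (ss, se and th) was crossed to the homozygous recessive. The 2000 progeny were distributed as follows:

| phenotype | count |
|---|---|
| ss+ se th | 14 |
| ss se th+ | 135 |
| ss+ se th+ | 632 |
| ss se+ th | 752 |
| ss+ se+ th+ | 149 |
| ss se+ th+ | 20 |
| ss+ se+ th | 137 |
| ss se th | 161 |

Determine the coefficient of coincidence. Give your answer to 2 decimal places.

0.65

The two most frequent reciprocal classes, ss+ se th+ and ss se+ th, are the parental types, so the F1 was ss+ se th+ / ss se+ th.
The two rarest classes, ss+ se th and ss se+ th+, are the double crossovers. Comparing them with the parentals, only the th allele has switched, so th is the middle locus and the order is ss – th – se.
ss–th: (272 + 34)/2000 = 0.1530; th–se: (310 + 34)/2000 = 0.1720.
Expected DCO frequency = 0.1530 × 0.1720 ≈ 0.02632; observed = 34/2000 ≈ 0.01700.
Coefficient of coincidence = 0.01700/0.02632 ≈ 0.65.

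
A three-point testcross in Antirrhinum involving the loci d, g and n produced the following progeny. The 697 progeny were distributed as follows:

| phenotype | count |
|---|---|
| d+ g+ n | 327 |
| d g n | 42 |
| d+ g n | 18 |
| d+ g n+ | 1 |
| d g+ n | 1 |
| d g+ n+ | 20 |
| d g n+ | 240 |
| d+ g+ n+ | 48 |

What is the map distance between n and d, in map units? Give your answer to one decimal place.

13.2 map units

The two most frequent reciprocal classes, d+ g+ n and d g n+, are the parental types, so the F1 was d+ g+ n / d g n+.
The two rarest classes, d g+ n and d+ g n+, are the double crossovers. Comparing them with the parentals, only the d allele has switched, so d is the middle locus and the order is g – d – n.
Crossovers in the d–n interval produce the single-crossover classes d+ g+ n+ and d g n (48 + 42 = 90) plus the double crossovers (2).
RF(d–n) = (90 + 2) / 697 = 92/697 = 0.1320 → 13.2 map units.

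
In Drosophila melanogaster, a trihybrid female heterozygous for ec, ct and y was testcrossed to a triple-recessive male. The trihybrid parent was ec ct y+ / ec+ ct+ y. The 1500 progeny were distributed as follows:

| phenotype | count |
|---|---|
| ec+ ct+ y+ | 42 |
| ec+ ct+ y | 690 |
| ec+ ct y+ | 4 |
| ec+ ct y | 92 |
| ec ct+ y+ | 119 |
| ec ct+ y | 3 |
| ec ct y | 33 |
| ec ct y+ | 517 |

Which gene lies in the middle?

The two rarest classes, ec+ ct y+ and ec ct+ y, are the double crossovers. Comparing them with the parentals, only the ec allele has switched, so ec is the middle locus and the order is y – ec – ct.

ec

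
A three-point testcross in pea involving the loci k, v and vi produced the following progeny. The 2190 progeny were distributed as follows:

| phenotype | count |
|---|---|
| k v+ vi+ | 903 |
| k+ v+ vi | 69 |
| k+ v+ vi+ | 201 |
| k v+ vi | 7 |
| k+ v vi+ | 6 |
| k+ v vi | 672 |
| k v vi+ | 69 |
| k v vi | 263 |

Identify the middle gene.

The two most frequent reciprocal classes, k+ v vi and k v+ vi+, are the parental types, so the F1 was k+ v vi / k v+ vi+.
The two rarest classes, k+ v vi+ and k v+ vi, are the double crossovers. Comparing them with the parentals, only the vi allele has switched, so vi is the middle locus and the order is v – vi – k.

vi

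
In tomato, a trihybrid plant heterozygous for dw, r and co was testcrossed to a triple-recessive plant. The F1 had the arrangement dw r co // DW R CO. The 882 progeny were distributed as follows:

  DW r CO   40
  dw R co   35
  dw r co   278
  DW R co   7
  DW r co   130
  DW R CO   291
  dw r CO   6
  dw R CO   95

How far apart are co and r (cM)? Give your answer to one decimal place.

10.0 cM

The two rarest classes, dw r CO and DW R co, are the double crossovers. Comparing them with the parentals, only the co allele has switched, so co is the middle locus and the order is dw – co – r.
Crossovers in the co–r interval produce the single-crossover classes dw R co and DW r CO (35 + 40 = 75) plus the double crossovers (13).
RF(co–r) = (75 + 13) / 882 = 88/882 = 0.0998 → 10.0 cM.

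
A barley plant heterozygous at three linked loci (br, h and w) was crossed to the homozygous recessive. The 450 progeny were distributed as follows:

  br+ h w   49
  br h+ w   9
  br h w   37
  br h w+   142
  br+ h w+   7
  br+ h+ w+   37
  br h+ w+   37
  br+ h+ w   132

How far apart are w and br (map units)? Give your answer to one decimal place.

20.0 map units

The two most frequent reciprocal classes, br+ h+ w and br h w+, are the parental types, so the F1 was br+ h+ w / br h w+.
The two rarest classes, br h+ w and br+ h w+, are the double crossovers. Comparing them with the parentals, only the br allele has switched, so br is the middle locus and the order is h – br – w.
Crossovers in the br–w interval produce the single-crossover classes br+ h+ w+ and br h w (37 + 37 = 74) plus the double crossovers (16).
RF(br–w) = (74 + 16) / 450 = 90/450 = 0.2000 → 20.0 map units.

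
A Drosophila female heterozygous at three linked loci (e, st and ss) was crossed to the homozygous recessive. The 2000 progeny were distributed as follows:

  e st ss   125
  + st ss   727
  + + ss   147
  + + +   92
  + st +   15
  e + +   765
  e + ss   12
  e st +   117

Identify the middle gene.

The two most frequent reciprocal classes, + st ss and e + +, are the parental types, so the F1 was + st ss / e + +.
The two rarest classes, + st + and e + ss, are the double crossovers. Comparing them with the parentals, only the ss allele has switched, so ss is the middle locus and the order is e – ss – st.

ss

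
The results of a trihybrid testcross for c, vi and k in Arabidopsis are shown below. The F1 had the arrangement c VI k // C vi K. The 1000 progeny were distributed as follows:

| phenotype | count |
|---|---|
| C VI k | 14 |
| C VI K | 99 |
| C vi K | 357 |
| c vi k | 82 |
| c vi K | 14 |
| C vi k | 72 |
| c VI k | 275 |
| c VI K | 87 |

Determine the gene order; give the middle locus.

c

The two rarest classes, C VI k and c vi K, are the double crossovers. Comparing them with the parentals, only the c allele has switched, so c is the middle locus and the order is vi – c – k.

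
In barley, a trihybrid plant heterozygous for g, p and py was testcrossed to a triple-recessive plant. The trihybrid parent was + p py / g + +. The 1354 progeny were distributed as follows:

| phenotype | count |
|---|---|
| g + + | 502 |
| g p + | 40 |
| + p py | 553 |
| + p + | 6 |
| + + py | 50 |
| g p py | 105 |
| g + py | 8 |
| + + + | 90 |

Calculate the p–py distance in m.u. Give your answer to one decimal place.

The two rarest classes, + p + and g + py, are the double crossovers. Comparing them with the parentals, only the py allele has switched, so py is the middle locus and the order is p – py – g.
Crossovers in the p–py interval produce the single-crossover classes + + py and g p + (50 + 40 = 90) plus the double crossovers (14).
RF(p–py) = (90 + 14) / 1354 = 104/1354 = 0.0768 → 7.7 m.u.

7.7 m.u.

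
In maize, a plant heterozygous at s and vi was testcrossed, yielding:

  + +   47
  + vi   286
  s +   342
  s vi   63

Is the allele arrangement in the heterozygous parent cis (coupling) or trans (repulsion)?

The two most frequent classes are + vi (286) and s + (342); these are the parental (non-recombinant) types.
So the F1 carried + vi on one chromosome and s + on the other — the recessive alleles are on opposite chromosomes (trans / repulsion).

trans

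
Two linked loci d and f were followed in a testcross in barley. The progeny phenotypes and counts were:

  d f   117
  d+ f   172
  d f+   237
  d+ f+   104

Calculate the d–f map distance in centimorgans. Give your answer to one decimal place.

35.1 centimorgans

The two most frequent classes, d+ f (172) and d f+ (237), are the parental types, so the F1 was d+ f / d f+.
The recombinant classes are d+ f+ and d f: 104 + 117 = 221.
Recombination frequency = 221/630 = 0.3508 ≈ 35.1%, i.e. 35.1 centimorgans.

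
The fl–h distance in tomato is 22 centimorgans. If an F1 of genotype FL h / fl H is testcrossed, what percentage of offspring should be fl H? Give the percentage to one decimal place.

39.0%

A map distance of 22 centimorgans corresponds to a recombination frequency of 0.220.
The F1 is FL h / fl H, so fl H is a parental gamete class with expected frequency (1 − r)/2 = 0.780/2 = 0.3900.
That is 0.3900 = 39.0% of the progeny.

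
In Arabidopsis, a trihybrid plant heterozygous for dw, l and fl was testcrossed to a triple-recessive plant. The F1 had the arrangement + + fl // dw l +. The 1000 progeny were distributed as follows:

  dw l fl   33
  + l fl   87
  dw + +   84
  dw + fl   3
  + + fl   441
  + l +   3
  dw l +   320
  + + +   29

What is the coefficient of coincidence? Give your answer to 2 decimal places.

The two rarest classes, dw + fl and + l +, are the double crossovers. Comparing them with the parentals, only the dw allele has switched, so dw is the middle locus and the order is fl – dw – l.
fl–dw: (62 + 6)/1000 = 0.0680; dw–l: (171 + 6)/1000 = 0.1770.
Expected DCO frequency = 0.0680 × 0.1770 ≈ 0.01204; observed = 6/1000 ≈ 0.00600.
Coefficient of coincidence = 0.00600/0.01204 ≈ 0.50.

0.50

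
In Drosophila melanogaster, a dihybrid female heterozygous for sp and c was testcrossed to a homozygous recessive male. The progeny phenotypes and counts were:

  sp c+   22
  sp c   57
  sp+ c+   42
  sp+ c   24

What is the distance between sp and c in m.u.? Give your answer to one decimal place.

The two most frequent classes, sp+ c+ (42) and sp c (57), are the parental types, so the F1 was sp+ c+ / sp c.
The recombinant classes are sp+ c and sp c+: 24 + 22 = 46.
Recombination frequency = 46/145 = 0.3172 ≈ 31.7%, i.e. 31.7 m.u.

31.7 m.u.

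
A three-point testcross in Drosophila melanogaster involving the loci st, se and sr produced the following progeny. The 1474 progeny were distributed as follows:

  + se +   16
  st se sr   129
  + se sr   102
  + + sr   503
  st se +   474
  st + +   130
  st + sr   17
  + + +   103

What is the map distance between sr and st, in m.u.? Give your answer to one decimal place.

18.0 m.u.

The two most frequent reciprocal classes, + + sr and st se +, are the parental types, so the F1 was + + sr / st se +.
The two rarest classes, st + sr and + se +, are the double crossovers. Comparing them with the parentals, only the st allele has switched, so st is the middle locus and the order is sr – st – se.
Crossovers in the sr–st interval produce the single-crossover classes + + + and st se sr (103 + 129 = 232) plus the double crossovers (33).
RF(sr–st) = (232 + 33) / 1474 = 265/1474 = 0.1798 → 18.0 m.u.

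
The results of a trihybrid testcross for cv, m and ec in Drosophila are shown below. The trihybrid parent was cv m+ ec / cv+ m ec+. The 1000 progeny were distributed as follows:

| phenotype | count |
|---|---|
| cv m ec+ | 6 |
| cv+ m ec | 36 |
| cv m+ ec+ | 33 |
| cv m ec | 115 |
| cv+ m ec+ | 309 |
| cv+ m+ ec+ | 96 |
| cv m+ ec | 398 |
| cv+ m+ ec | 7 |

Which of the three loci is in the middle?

The two rarest classes, cv+ m+ ec and cv m ec+, are the double crossovers. Comparing them with the parentals, only the cv allele has switched, so cv is the middle locus and the order is m – cv – ec.

cv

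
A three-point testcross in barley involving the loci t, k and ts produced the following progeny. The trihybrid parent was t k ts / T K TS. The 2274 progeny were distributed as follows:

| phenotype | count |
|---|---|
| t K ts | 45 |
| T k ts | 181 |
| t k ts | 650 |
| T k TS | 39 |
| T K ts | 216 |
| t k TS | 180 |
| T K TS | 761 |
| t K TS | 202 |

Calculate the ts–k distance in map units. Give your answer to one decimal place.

21.1 map units

The two rarest classes, t K ts and T k TS, are the double crossovers. Comparing them with the parentals, only the k allele has switched, so k is the middle locus and the order is t – k – ts.
Crossovers in the k–ts interval produce the single-crossover classes t k TS and T K ts (180 + 216 = 396) plus the double crossovers (84).
RF(k–ts) = (396 + 84) / 2274 = 480/2274 = 0.2111 → 21.1 map units.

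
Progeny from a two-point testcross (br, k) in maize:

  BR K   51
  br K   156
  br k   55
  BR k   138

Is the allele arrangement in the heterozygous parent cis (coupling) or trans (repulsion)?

The two most frequent classes are BR k (138) and br K (156); these are the parental (non-recombinant) types.
So the F1 carried BR k on one chromosome and br K on the other — the recessive alleles are on opposite chromosomes (trans / repulsion).

trans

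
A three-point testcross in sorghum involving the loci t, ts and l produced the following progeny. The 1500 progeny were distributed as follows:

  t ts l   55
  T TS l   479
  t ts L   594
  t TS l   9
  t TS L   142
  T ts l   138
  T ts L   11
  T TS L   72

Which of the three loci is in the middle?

t

The two most frequent reciprocal classes, t ts L and T TS l, are the parental types, so the F1 was t ts L / T TS l.
The two rarest classes, T ts L and t TS l, are the double crossovers. Comparing them with the parentals, only the t allele has switched, so t is the middle locus and the order is l – t – ts.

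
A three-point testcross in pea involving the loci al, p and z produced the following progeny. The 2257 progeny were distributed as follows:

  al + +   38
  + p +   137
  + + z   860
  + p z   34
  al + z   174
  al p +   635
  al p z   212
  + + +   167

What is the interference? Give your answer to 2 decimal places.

0.06

The two most frequent reciprocal classes, al p + and + + z, are the parental types, so the F1 was al p + / + + z.
The two rarest classes, al + + and + p z, are the double crossovers. Comparing them with the parentals, only the p allele has switched, so p is the middle locus and the order is al – p – z.
al–p: (311 + 72)/2257 = 0.1697; p–z: (379 + 72)/2257 = 0.1998.
Expected DCO frequency = 0.1697 × 0.1998 ≈ 0.03391; observed = 72/2257 ≈ 0.03190.
Coefficient of coincidence = 0.03190/0.03391 ≈ 0.94; interference = 1 − 0.94 = 0.06.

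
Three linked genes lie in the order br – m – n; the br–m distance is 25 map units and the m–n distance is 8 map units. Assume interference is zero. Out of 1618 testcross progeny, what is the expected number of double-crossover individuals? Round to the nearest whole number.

Map distances give recombination frequencies of 0.250 and 0.080 for the two intervals.
With no interference, expected double-crossover frequency = 0.250 × 0.080 = 0.02000.
Expected number = 0.02000 × 1618 = 32.36 ≈ 32.

32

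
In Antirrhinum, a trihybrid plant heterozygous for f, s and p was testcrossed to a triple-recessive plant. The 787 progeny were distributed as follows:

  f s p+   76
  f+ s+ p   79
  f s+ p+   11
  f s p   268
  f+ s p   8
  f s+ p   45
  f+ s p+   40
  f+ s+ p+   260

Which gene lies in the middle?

f

The two most frequent reciprocal classes, f s p and f+ s+ p+, are the parental types, so the F1 was f s p / f+ s+ p+.
The two rarest classes, f+ s p and f s+ p+, are the double crossovers. Comparing them with the parentals, only the f allele has switched, so f is the middle locus and the order is p – f – s.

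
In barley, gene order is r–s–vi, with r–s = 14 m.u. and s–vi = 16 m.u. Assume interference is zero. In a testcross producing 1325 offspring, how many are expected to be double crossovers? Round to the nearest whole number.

Map distances give recombination frequencies of 0.140 and 0.160 for the two intervals.
With no interference, expected double-crossover frequency = 0.140 × 0.160 = 0.02240.
Expected number = 0.02240 × 1325 = 29.68 ≈ 30.

30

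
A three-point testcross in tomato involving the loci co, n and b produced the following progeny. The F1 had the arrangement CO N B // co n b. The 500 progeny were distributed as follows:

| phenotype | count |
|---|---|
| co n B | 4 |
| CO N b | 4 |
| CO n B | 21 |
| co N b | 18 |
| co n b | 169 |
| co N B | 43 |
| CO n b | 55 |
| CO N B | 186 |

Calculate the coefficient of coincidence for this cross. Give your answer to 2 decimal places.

The two rarest classes, CO N b and co n B, are the double crossovers. Comparing them with the parentals, only the b allele has switched, so b is the middle locus and the order is n – b – co.
n–b: (39 + 8)/500 = 0.0940; b–co: (98 + 8)/500 = 0.2120.
Expected DCO frequency = 0.0940 × 0.2120 ≈ 0.01993; observed = 8/500 ≈ 0.01600.
Coefficient of coincidence = 0.01600/0.01993 ≈ 0.80.

0.80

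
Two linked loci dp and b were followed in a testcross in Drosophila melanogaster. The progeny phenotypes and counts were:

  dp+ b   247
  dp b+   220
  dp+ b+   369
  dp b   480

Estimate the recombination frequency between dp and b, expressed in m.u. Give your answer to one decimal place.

The two most frequent classes, dp+ b+ (369) and dp b (480), are the parental types, so the F1 was dp+ b+ / dp b.
The recombinant classes are dp+ b and dp b+: 247 + 220 = 467.
Recombination frequency = 467/1316 = 0.3549 ≈ 35.5%, i.e. 35.5 m.u.

35.5 m.u.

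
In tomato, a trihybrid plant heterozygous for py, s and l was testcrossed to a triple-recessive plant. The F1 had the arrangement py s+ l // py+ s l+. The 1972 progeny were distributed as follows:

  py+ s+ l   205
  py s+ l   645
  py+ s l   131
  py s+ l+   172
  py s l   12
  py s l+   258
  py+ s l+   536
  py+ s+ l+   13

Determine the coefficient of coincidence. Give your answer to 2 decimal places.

The two rarest classes, py s l and py+ s+ l+, are the double crossovers. Comparing them with the parentals, only the s allele has switched, so s is the middle locus and the order is py – s – l.
py–s: (463 + 25)/1972 = 0.2475; s–l: (303 + 25)/1972 = 0.1663.
Expected DCO frequency = 0.2475 × 0.1663 ≈ 0.04116; observed = 25/1972 ≈ 0.01268.
Coefficient of coincidence = 0.01268/0.04116 ≈ 0.31.

0.31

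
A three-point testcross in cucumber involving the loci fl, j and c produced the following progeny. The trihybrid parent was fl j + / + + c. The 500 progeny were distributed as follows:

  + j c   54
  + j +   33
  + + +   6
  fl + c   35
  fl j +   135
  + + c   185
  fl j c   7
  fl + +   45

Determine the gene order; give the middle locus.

The two rarest classes, fl j c and + + +, are the double crossovers. Comparing them with the parentals, only the c allele has switched, so c is the middle locus and the order is j – c – fl.

c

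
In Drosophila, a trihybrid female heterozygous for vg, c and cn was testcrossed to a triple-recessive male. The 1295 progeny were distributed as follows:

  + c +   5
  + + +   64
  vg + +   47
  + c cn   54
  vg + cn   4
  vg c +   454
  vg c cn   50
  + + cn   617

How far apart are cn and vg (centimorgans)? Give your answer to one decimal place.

The two most frequent reciprocal classes, + + cn and vg c +, are the parental types, so the F1 was + + cn / vg c +.
The two rarest classes, vg + cn and + c +, are the double crossovers. Comparing them with the parentals, only the vg allele has switched, so vg is the middle locus and the order is cn – vg – c.
Crossovers in the cn–vg interval produce the single-crossover classes + + + and vg c cn (64 + 50 = 114) plus the double crossovers (9).
RF(cn–vg) = (114 + 9) / 1295 = 123/1295 = 0.0950 → 9.5 centimorgans.

9.5 centimorgans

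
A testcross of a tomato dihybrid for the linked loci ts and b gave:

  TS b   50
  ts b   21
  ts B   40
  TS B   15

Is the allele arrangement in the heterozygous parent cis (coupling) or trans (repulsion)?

trans

The two most frequent classes are TS b (50) and ts B (40); these are the parental (non-recombinant) types.
So the F1 carried TS b on one chromosome and ts B on the other — the recessive alleles are on opposite chromosomes (trans / repulsion).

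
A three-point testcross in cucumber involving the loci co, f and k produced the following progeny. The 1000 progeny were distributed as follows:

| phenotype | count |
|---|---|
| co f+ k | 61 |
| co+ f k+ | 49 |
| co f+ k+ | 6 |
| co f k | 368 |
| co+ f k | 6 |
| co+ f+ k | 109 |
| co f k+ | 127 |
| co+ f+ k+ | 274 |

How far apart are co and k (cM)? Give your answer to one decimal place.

The two most frequent reciprocal classes, co+ f+ k+ and co f k, are the parental types, so the F1 was co+ f+ k+ / co f k.
The two rarest classes, co f+ k+ and co+ f k, are the double crossovers. Comparing them with the parentals, only the co allele has switched, so co is the middle locus and the order is k – co – f.
Crossovers in the k–co interval produce the single-crossover classes co+ f+ k and co f k+ (109 + 127 = 236) plus the double crossovers (12).
RF(k–co) = (236 + 12) / 1000 = 248/1000 = 0.2480 → 24.8 cM.

24.8 cM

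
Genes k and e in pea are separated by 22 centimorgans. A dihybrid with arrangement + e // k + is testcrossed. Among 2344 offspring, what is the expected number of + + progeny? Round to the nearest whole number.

A map distance of 22 centimorgans corresponds to a recombination frequency of 0.220.
The F1 is + e / k +, so + + is a recombinant gamete class with expected frequency r/2 = 0.220/2 = 0.1100.
Expected number = 0.1100 × 2344 = 257.84 ≈ 258.

258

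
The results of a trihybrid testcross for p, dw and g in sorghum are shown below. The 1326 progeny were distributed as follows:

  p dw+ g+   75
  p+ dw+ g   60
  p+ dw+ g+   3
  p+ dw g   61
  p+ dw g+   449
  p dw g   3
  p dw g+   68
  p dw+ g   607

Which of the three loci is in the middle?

dw

The two most frequent reciprocal classes, p dw+ g and p+ dw g+, are the parental types, so the F1 was p dw+ g / p+ dw g+.
The two rarest classes, p dw g and p+ dw+ g+, are the double crossovers. Comparing them with the parentals, only the dw allele has switched, so dw is the middle locus and the order is g – dw – p.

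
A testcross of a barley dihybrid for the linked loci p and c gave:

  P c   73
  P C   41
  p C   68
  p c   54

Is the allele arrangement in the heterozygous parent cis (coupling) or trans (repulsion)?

The two most frequent classes are P c (73) and p C (68); these are the parental (non-recombinant) types.
So the F1 carried P c on one chromosome and p C on the other — the recessive alleles are on opposite chromosomes (trans / repulsion).

trans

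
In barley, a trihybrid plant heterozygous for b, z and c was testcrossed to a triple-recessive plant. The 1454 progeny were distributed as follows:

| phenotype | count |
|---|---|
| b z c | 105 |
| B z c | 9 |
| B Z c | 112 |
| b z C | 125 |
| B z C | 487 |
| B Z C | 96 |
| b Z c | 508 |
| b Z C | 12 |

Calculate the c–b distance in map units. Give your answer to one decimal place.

The two most frequent reciprocal classes, B z C and b Z c, are the parental types, so the F1 was B z C / b Z c.
The two rarest classes, B z c and b Z C, are the double crossovers. Comparing them with the parentals, only the c allele has switched, so c is the middle locus and the order is b – c – z.
Crossovers in the b–c interval produce the single-crossover classes b z C and B Z c (125 + 112 = 237) plus the double crossovers (21).
RF(b–c) = (237 + 21) / 1454 = 258/1454 = 0.1774 → 17.7 map units.

17.7 map units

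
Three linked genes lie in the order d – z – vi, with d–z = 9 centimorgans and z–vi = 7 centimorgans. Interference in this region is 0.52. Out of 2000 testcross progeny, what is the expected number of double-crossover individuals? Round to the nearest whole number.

6

Map distances give recombination frequencies of 0.090 and 0.070 for the two intervals.
With interference 0.52 (so coincidence = 0.48), expected double-crossover frequency = 0.090 × 0.070 × 0.48 = 0.00302.
Expected number = 0.00302 × 2000 = 6.05 ≈ 6.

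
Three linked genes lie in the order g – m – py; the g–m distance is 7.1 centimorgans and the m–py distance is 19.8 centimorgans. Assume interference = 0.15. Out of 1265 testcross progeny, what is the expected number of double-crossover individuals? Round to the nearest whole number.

15

Map distances give recombination frequencies of 0.071 and 0.198 for the two intervals.
With interference 0.15 (so coincidence = 0.85), expected double-crossover frequency = 0.071 × 0.198 × 0.85 = 0.01195.
Expected number = 0.01195 × 1265 = 15.12 ≈ 15.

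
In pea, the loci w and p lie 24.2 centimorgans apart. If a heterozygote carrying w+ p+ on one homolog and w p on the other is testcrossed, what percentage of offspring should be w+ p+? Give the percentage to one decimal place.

A map distance of 24.2 centimorgans corresponds to a recombination frequency of 0.242.
The F1 is w+ p+ / w p, so w+ p+ is a parental gamete class with expected frequency (1 − r)/2 = 0.758/2 = 0.3790.
That is 0.3790 = 37.9% of the progeny.

37.9%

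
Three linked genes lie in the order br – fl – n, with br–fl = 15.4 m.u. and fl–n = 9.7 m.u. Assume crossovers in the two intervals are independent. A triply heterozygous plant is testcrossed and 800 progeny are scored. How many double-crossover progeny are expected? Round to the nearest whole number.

12

Map distances give recombination frequencies of 0.154 and 0.097 for the two intervals.
With no interference, expected double-crossover frequency = 0.154 × 0.097 = 0.01494.
Expected number = 0.01494 × 800 = 11.95 ≈ 12.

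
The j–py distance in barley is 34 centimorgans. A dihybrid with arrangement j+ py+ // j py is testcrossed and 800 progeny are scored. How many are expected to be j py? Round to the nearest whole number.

A map distance of 34 centimorgans corresponds to a recombination frequency of 0.340.
The F1 is j+ py+ / j py, so j py is a parental gamete class with expected frequency (1 − r)/2 = 0.660/2 = 0.3300.
Expected number = 0.3300 × 800 = 264.00 ≈ 264.

264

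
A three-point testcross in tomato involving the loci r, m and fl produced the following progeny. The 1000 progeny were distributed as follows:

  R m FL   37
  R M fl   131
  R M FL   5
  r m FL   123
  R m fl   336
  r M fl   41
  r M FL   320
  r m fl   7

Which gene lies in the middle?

The two most frequent reciprocal classes, r M FL and R m fl, are the parental types, so the F1 was r M FL / R m fl.
The two rarest classes, R M FL and r m fl, are the double crossovers. Comparing them with the parentals, only the r allele has switched, so r is the middle locus and the order is fl – r – m.

r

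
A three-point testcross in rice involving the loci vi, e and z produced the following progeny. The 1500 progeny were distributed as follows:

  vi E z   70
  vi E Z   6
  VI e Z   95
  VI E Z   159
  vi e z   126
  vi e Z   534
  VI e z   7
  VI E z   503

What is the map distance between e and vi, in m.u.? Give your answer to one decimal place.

11.9 m.u.

The two most frequent reciprocal classes, vi e Z and VI E z, are the parental types, so the F1 was vi e Z / VI E z.
The two rarest classes, vi E Z and VI e z, are the double crossovers. Comparing them with the parentals, only the e allele has switched, so e is the middle locus and the order is z – e – vi.
Crossovers in the e–vi interval produce the single-crossover classes VI e Z and vi E z (95 + 70 = 165) plus the double crossovers (13).
RF(e–vi) = (165 + 13) / 1500 = 178/1500 = 0.1187 → 11.9 m.u.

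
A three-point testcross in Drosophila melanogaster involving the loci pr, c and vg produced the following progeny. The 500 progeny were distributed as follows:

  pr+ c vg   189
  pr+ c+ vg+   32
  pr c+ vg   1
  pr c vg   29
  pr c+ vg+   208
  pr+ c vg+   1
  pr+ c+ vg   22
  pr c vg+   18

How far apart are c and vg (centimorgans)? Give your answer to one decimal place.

The two most frequent reciprocal classes, pr c+ vg+ and pr+ c vg, are the parental types, so the F1 was pr c+ vg+ / pr+ c vg.
The two rarest classes, pr c+ vg and pr+ c vg+, are the double crossovers. Comparing them with the parentals, only the vg allele has switched, so vg is the middle locus and the order is c – vg – pr.
Crossovers in the c–vg interval produce the single-crossover classes pr c vg+ and pr+ c+ vg (18 + 22 = 40) plus the double crossovers (2).
RF(c–vg) = (40 + 2) / 500 = 42/500 = 0.0840 → 8.4 centimorgans.

8.4 centimorgans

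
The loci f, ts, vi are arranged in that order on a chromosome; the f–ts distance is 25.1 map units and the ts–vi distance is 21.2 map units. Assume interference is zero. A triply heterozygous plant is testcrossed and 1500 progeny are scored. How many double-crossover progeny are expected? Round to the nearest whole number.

80

Map distances give recombination frequencies of 0.251 and 0.212 for the two intervals.
With no interference, expected double-crossover frequency = 0.251 × 0.212 = 0.05321.
Expected number = 0.05321 × 1500 = 79.82 ≈ 80.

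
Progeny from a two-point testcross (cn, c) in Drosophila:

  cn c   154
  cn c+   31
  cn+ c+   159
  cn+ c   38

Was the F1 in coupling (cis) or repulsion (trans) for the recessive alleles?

cis

The two most frequent classes are cn+ c+ (159) and cn c (154); these are the parental (non-recombinant) types.
So the F1 carried cn+ c+ on one chromosome and cn c on the other — the recessive alleles are on the same chromosome (cis / coupling).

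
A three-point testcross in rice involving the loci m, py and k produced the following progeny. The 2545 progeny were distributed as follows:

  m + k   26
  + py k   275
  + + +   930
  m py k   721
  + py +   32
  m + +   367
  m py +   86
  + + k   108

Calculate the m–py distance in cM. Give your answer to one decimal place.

27.5 cM

The two most frequent reciprocal classes, m py k and + + +, are the parental types, so the F1 was m py k / + + +.
The two rarest classes, m + k and + py +, are the double crossovers. Comparing them with the parentals, only the py allele has switched, so py is the middle locus and the order is m – py – k.
Crossovers in the m–py interval produce the single-crossover classes + py k and m + + (275 + 367 = 642) plus the double crossovers (58).
RF(m–py) = (642 + 58) / 2545 = 700/2545 = 0.2750 → 27.5 cM.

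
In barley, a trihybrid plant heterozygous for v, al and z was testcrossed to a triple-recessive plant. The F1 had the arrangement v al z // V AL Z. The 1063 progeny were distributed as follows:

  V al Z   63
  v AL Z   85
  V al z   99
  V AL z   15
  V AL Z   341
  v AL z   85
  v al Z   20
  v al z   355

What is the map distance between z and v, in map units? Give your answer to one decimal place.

20.6 map units

The two rarest classes, v al Z and V AL z, are the double crossovers. Comparing them with the parentals, only the z allele has switched, so z is the middle locus and the order is v – z – al.
Crossovers in the v–z interval produce the single-crossover classes V al z and v AL Z (99 + 85 = 184) plus the double crossovers (35).
RF(v–z) = (184 + 35) / 1063 = 219/1063 = 0.2060 → 20.6 map units.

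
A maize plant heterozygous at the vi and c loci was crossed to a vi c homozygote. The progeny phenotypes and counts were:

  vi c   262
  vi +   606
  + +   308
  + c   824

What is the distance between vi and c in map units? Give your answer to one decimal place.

The two most frequent classes, + c (824) and vi + (606), are the parental types, so the F1 was + c / vi +.
The recombinant classes are + + and vi c: 308 + 262 = 570.
Recombination frequency = 570/2000 = 0.2850 ≈ 28.5%, i.e. 28.5 map units.

28.5 map units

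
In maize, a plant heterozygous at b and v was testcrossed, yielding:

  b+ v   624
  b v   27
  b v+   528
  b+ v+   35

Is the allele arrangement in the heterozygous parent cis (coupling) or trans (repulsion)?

The two most frequent classes are b+ v (624) and b v+ (528); these are the parental (non-recombinant) types.
So the F1 carried b+ v on one chromosome and b v+ on the other — the recessive alleles are on opposite chromosomes (trans / repulsion).

trans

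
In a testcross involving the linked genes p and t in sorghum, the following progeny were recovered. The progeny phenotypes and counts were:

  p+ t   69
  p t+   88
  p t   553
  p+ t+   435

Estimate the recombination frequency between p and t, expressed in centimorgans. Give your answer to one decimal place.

13.7 centimorgans

The two most frequent classes, p+ t+ (435) and p t (553), are the parental types, so the F1 was p+ t+ / p t.
The recombinant classes are p+ t and p t+: 69 + 88 = 157.
Recombination frequency = 157/1145 = 0.1371 ≈ 13.7%, i.e. 13.7 centimorgans.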